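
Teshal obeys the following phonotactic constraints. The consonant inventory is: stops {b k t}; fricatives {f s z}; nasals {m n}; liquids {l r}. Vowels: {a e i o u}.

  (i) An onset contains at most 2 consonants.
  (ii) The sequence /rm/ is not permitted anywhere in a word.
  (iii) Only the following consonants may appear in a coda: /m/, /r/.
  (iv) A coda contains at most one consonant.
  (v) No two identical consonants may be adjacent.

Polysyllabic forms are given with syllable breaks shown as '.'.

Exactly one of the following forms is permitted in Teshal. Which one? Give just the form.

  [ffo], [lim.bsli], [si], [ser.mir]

[si]

[ffo] — violates constraint (v): adjacent identical consonants /ff/ → not permitted
[lim.bsli] — violates constraint (i): syllable 2 onset /bsl/ has 3 consonants (> 2) → not permitted
[si] — σ1 onset /s/, coda /∅/ ok → permitted
[ser.mir] — violates constraint (ii): contains banned sequence /rm/ → not permitted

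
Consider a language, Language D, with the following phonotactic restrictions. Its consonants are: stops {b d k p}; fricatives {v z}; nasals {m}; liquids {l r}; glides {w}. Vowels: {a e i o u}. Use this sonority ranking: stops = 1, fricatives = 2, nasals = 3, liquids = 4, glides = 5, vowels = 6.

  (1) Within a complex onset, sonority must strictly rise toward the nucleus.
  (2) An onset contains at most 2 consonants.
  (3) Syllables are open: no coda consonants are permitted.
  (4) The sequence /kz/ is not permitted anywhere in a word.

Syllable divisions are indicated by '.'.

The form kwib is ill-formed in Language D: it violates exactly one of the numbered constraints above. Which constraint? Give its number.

3

kwib: syllable 1 coda /b/ has 1 consonant (> 0).
This is a violation of constraint 3: "Syllables are open: no coda consonants are permitted."
The remaining constraints (1, 2, 4) are satisfied.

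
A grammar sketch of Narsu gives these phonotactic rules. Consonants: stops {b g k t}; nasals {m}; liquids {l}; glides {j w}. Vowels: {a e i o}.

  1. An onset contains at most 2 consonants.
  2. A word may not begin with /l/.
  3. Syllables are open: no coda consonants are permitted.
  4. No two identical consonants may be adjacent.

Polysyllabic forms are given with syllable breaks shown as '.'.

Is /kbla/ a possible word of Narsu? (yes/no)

no

/kbla/ — violates constraint 1: syllable 1 onset /kbl/ has 3 consonants (> 2) → illicit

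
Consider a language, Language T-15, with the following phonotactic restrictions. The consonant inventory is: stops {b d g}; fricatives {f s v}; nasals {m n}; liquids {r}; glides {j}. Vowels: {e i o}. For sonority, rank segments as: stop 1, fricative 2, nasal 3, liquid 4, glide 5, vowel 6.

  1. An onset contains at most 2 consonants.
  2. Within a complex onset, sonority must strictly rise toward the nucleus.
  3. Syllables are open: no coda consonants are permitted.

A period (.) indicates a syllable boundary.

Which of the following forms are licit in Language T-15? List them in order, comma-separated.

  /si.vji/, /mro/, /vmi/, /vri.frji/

/si.vji/, /mro/, /vmi/

/si.vji/ — σ1 onset /s/, coda /∅/ ok; σ2 onset /vj/ (2→5 rises), coda /∅/ ok → licit
/mro/ — σ1 onset /mr/ (3→4 rises), coda /∅/ ok → licit
/vmi/ — σ1 onset /vm/ (2→3 rises), coda /∅/ ok → licit
/vri.frji/ — violates constraint 1: syllable 2 onset /frj/ has 3 consonants (> 2) → illicit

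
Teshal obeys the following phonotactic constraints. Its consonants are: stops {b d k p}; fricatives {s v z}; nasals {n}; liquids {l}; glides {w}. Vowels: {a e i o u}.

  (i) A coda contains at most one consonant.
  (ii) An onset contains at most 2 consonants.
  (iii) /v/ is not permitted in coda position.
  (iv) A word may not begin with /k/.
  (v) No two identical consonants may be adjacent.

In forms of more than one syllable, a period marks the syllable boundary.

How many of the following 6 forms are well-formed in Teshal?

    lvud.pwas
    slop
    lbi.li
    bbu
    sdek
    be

lvud.pwas — σ1 onset /lv/ (2C), coda /d/ ok; σ2 onset /pw/ (2C), coda /s/ ok → well-formed
slop — σ1 onset /sl/ (2C), coda /p/ ok → well-formed
lbi.li — σ1 onset /lb/ (2C), coda /∅/ ok; σ2 onset /l/, coda /∅/ ok → well-formed
bbu — violates constraint (v): adjacent identical consonants /bb/ → ill-formed
sdek — σ1 onset /sd/ (2C), coda /k/ ok → well-formed
be — σ1 onset /b/, coda /∅/ ok → well-formed
Well-formed: lvud.pwas, slop, lbi.li, sdek, be → 5.

5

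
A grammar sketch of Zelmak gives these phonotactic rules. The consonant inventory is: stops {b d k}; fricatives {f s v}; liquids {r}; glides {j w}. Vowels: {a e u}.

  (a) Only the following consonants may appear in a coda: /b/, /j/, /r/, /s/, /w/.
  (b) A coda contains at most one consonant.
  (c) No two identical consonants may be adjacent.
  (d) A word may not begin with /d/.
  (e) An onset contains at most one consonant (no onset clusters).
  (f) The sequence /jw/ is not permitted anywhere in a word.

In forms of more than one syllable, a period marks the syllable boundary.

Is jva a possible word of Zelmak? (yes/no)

no

jva — violates constraint (e): syllable 1 onset /jv/ has 2 consonants (> 1) → not permitted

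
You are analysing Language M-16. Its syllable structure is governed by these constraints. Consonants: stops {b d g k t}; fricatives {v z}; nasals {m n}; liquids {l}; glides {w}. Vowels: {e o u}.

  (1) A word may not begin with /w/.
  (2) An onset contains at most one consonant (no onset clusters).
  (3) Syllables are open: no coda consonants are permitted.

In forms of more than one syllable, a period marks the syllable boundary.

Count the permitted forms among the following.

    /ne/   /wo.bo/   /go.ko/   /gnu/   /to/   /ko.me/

4

/ne/ — σ1 onset /n/, coda /∅/ ok → permitted
/wo.bo/ — violates constraint 1: word begins with /w/ → not permitted
/go.ko/ — σ1 onset /g/, coda /∅/ ok; σ2 onset /k/, coda /∅/ ok → permitted
/gnu/ — violates constraint 2: syllable 1 onset /gn/ has 2 consonants (> 1) → not permitted
/to/ — σ1 onset /t/, coda /∅/ ok → permitted
/ko.me/ — σ1 onset /k/, coda /∅/ ok; σ2 onset /m/, coda /∅/ ok → permitted
Permitted: /ne/, /go.ko/, /to/, /ko.me/ → 4.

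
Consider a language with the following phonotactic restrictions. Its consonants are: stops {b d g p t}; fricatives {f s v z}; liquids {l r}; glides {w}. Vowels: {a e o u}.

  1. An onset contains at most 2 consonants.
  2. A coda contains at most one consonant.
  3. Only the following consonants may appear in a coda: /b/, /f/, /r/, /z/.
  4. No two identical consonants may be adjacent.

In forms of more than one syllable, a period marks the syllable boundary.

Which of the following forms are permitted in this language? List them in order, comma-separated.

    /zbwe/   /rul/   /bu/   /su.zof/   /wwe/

/bu/, /su.zof/

/zbwe/ — violates constraint 1: syllable 1 onset /zbw/ has 3 consonants (> 2) → not permitted
/rul/ — violates constraint 3: syllable 1 coda contains /l/, which is not a licensed coda consonant → not permitted
/bu/ — σ1 onset /b/, coda /∅/ ok → permitted
/su.zof/ — σ1 onset /s/, coda /∅/ ok; σ2 onset /z/, coda /f/ ok → permitted
/wwe/ — violates constraint 4: adjacent identical consonants /ww/ → not permitted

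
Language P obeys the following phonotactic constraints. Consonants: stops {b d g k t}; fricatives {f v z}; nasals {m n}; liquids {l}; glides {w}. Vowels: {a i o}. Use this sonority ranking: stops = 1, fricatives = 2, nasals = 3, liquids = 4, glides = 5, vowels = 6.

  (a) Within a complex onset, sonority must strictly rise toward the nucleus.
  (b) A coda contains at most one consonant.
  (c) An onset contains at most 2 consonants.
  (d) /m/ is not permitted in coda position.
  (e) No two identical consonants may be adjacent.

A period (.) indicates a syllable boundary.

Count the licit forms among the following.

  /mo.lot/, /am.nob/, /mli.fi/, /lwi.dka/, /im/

2

/mo.lot/ — σ1 onset /m/, coda /∅/ ok; σ2 onset /l/, coda /t/ ok → licit
/am.nob/ — violates constraint (d): syllable 1 coda contains /m/ → illicit
/mli.fi/ — σ1 onset /ml/ (3→4 rises), coda /∅/ ok; σ2 onset /f/, coda /∅/ ok → licit
/lwi.dka/ — violates constraint (a): syllable 2 onset /dk/: /d/ (stop, 1) → /k/ (stop, 1) does not rise → illicit
/im/ — violates constraint (d): syllable 1 coda contains /m/ → illicit
Licit: /mo.lot/, /mli.fi/ → 2.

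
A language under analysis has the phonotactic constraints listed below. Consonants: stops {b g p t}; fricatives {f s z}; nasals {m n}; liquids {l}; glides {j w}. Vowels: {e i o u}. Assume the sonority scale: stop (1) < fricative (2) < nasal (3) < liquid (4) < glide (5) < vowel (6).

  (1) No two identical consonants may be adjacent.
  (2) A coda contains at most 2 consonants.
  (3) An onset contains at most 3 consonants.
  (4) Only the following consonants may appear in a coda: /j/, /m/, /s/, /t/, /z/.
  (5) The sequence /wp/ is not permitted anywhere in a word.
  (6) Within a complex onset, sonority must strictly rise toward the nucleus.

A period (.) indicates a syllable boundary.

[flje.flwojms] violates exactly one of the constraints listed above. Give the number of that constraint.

2

[flje.flwojms]: syllable 2 coda /jms/ has 3 consonants (> 2).
This is a violation of constraint 2: "A coda contains at most 2 consonants."
The remaining constraints (1, 3, 4, 5, 6) are satisfied.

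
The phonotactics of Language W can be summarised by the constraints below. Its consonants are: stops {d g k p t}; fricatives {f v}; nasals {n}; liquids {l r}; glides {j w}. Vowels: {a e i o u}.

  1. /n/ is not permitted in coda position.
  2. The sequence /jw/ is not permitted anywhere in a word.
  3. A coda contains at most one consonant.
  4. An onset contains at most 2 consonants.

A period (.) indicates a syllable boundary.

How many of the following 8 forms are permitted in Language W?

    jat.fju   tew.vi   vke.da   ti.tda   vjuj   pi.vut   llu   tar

8

jat.fju — σ1 onset /j/, coda /t/ ok; σ2 onset /fj/ (2C), coda /∅/ ok → permitted
tew.vi — σ1 onset /t/, coda /w/ ok; σ2 onset /v/, coda /∅/ ok → permitted
vke.da — σ1 onset /vk/ (2C), coda /∅/ ok; σ2 onset /d/, coda /∅/ ok → permitted
ti.tda — σ1 onset /t/, coda /∅/ ok; σ2 onset /td/ (2C), coda /∅/ ok → permitted
vjuj — σ1 onset /vj/ (2C), coda /j/ ok → permitted
pi.vut — σ1 onset /p/, coda /∅/ ok; σ2 onset /v/, coda /t/ ok → permitted
llu — σ1 onset /ll/ (2C), coda /∅/ ok → permitted
tar — σ1 onset /t/, coda /r/ ok → permitted
Permitted: jat.fju, tew.vi, vke.da, ti.tda, vjuj, pi.vut, llu, tar → 8.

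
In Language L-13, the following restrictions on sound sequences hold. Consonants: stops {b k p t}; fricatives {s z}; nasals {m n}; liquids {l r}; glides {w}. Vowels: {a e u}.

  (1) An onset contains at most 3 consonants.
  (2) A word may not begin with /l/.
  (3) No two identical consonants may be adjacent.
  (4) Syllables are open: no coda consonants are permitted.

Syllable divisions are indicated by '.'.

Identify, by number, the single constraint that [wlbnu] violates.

[wlbnu]: syllable 1 onset /wlbn/ has 4 consonants (> 3).
This is a violation of constraint 1: "An onset contains at most 3 consonants."
The remaining constraints (2, 3, 4) are satisfied.

1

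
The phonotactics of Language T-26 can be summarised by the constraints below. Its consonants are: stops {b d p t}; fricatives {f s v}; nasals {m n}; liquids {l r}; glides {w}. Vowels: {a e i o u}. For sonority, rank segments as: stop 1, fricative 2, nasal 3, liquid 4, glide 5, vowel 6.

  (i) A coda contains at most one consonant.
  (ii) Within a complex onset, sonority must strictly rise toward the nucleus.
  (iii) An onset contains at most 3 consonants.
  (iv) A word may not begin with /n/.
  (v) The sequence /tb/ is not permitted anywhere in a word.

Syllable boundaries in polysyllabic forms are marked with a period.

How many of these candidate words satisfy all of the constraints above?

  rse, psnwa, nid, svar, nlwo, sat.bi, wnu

rse — violates constraint (ii): syllable 1 onset /rs/: /r/ (liquid, 4) → /s/ (fricative, 2) does not rise → illicit
psnwa — violates constraint (iii): syllable 1 onset /psnw/ has 4 consonants (> 3) → illicit
nid — violates constraint (iv): word begins with /n/ → illicit
svar — violates constraint (ii): syllable 1 onset /sv/: /s/ (fricative, 2) → /v/ (fricative, 2) does not rise → illicit
nlwo — violates constraint (iv): word begins with /n/ → illicit
sat.bi — violates constraint (v): contains banned sequence /tb/ → illicit
wnu — violates constraint (ii): syllable 1 onset /wn/: /w/ (glide, 5) → /n/ (nasal, 3) does not rise → illicit
No form is licit → 0.

0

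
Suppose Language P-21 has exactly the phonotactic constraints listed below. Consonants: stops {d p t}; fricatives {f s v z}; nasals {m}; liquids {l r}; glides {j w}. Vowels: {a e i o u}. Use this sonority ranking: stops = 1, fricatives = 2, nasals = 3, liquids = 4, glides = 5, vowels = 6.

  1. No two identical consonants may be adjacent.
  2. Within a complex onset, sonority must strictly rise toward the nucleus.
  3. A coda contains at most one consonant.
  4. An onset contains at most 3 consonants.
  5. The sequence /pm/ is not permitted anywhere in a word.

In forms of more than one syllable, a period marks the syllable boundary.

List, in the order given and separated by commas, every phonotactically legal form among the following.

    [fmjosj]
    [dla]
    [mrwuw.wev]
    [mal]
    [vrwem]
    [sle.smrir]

[fmjosj] — violates constraint 3: syllable 1 coda /sj/ has 2 consonants (> 1) → phonotactically illegal
[dla] — σ1 onset /dl/ (1→4 rises), coda /∅/ ok → phonotactically legal
[mrwuw.wev] — violates constraint 1: adjacent identical consonants /ww/ → phonotactically illegal
[mal] — σ1 onset /m/, coda /l/ ok → phonotactically legal
[vrwem] — σ1 onset /vrw/ (2→4→5 rises), coda /m/ ok → phonotactically legal
[sle.smrir] — σ1 onset /sl/ (2→4 rises), coda /∅/ ok; σ2 onset /smr/ (2→3→4 rises), coda /r/ ok → phonotactically legal

[dla], [mal], [vrwem], [sle.smrir]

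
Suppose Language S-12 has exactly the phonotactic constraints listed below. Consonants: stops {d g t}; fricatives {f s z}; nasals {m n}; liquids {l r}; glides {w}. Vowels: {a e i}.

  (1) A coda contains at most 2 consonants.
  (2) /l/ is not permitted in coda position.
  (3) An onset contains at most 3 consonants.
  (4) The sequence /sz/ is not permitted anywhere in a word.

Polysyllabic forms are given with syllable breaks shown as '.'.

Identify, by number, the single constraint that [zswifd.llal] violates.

2

[zswifd.llal]: syllable 2 coda contains /l/.
This is a violation of constraint 2: "/l/ is not permitted in coda position."
The remaining constraints (1, 3, 4) are satisfied.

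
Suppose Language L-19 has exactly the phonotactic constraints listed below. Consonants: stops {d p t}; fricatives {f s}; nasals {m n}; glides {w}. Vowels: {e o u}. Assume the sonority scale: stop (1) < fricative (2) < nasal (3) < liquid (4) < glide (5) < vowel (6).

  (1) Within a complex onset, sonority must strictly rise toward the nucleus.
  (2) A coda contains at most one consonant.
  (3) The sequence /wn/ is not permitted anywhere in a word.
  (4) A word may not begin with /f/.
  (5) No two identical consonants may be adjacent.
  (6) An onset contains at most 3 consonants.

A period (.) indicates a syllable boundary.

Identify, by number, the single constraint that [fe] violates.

4

[fe]: word begins with /f/.
This is a violation of constraint 4: "A word may not begin with /f/."
The remaining constraints (1, 2, 3, 5, 6) are satisfied.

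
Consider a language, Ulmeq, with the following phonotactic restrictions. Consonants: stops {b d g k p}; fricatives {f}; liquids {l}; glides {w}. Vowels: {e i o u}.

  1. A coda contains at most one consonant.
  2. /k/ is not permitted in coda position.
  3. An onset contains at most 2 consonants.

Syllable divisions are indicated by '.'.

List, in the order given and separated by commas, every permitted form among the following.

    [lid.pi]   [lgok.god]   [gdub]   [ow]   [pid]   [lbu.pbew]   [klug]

[lid.pi], [gdub], [ow], [pid], [lbu.pbew], [klug]

[lid.pi] — σ1 onset /l/, coda /d/ ok; σ2 onset /p/, coda /∅/ ok → permitted
[lgok.god] — violates constraint 2: syllable 1 coda contains /k/ → not permitted
[gdub] — σ1 onset /gd/ (2C), coda /b/ ok → permitted
[ow] — σ1 onset /∅/, coda /w/ ok → permitted
[pid] — σ1 onset /p/, coda /d/ ok → permitted
[lbu.pbew] — σ1 onset /lb/ (2C), coda /∅/ ok; σ2 onset /pb/ (2C), coda /w/ ok → permitted
[klug] — σ1 onset /kl/ (2C), coda /g/ ok → permitted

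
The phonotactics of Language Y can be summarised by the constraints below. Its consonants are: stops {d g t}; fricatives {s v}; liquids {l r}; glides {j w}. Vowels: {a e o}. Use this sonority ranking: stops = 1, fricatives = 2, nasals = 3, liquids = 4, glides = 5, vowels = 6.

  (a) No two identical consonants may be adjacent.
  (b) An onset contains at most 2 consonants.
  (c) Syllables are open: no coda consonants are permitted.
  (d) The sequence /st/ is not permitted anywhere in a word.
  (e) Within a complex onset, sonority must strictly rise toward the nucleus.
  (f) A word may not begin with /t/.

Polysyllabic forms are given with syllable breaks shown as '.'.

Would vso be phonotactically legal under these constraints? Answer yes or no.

no

vso — violates constraint (e): syllable 1 onset /vs/: /v/ (fricative, 2) → /s/ (fricative, 2) does not rise → phonotactically illegal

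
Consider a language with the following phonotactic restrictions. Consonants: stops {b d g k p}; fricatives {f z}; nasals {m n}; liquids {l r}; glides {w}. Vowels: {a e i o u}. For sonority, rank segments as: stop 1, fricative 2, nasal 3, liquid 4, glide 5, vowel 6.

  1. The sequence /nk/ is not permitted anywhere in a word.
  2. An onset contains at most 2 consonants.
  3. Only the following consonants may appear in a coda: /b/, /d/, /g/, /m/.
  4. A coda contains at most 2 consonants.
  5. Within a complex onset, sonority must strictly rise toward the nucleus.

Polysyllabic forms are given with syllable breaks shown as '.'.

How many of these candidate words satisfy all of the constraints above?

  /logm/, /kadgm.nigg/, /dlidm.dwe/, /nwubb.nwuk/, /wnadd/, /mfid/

/logm/ — σ1 onset /l/, coda /gm/ (2C) ok → permitted
/kadgm.nigg/ — violates constraint 4: syllable 1 coda /dgm/ has 3 consonants (> 2) → not permitted
/dlidm.dwe/ — σ1 onset /dl/ (1→4 rises), coda /dm/ (2C) ok; σ2 onset /dw/ (1→5 rises), coda /∅/ ok → permitted
/nwubb.nwuk/ — violates constraint 3: syllable 2 coda contains /k/, which is not a licensed coda consonant → not permitted
/wnadd/ — violates constraint 5: syllable 1 onset /wn/: /w/ (glide, 5) → /n/ (nasal, 3) does not rise → not permitted
/mfid/ — violates constraint 5: syllable 1 onset /mf/: /m/ (nasal, 3) → /f/ (fricative, 2) does not rise → not permitted
Permitted: /logm/, /dlidm.dwe/ → 2.

2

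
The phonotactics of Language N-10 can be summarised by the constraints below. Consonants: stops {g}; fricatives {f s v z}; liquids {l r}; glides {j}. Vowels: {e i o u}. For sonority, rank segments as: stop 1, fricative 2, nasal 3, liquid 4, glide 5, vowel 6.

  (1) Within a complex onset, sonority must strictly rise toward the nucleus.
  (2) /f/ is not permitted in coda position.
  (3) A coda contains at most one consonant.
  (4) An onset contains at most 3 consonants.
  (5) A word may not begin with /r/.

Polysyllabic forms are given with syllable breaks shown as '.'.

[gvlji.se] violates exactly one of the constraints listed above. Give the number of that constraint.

4

[gvlji.se]: syllable 1 onset /gvlj/ has 4 consonants (> 3).
This is a violation of constraint 4: "An onset contains at most 3 consonants."
The remaining constraints (1, 2, 3, 5) are satisfied.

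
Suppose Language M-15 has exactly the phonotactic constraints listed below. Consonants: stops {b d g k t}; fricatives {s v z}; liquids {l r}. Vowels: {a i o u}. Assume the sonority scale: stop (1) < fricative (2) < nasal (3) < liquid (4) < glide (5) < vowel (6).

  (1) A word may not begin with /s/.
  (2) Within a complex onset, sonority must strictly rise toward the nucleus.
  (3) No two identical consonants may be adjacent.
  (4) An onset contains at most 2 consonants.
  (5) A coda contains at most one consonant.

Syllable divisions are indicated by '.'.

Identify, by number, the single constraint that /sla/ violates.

1

/sla/: word begins with /s/.
This is a violation of constraint 1: "A word may not begin with /s/."
The remaining constraints (2, 3, 4, 5) are satisfied.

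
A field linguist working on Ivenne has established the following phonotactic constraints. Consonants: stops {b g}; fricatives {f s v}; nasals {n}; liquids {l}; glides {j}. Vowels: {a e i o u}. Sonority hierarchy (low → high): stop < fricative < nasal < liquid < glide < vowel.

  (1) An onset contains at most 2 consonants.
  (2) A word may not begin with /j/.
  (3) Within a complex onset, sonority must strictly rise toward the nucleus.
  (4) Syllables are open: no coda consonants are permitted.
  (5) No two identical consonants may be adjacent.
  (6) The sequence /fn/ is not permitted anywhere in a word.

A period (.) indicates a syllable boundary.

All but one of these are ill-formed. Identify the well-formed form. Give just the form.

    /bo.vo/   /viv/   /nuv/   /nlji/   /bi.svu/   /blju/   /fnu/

/bo.vo/

/bo.vo/ — σ1 onset /b/, coda /∅/ ok; σ2 onset /v/, coda /∅/ ok → well-formed
/viv/ — violates constraint 4: syllable 1 coda /v/ has 1 consonant (> 0) → ill-formed
/nuv/ — violates constraint 4: syllable 1 coda /v/ has 1 consonant (> 0) → ill-formed
/nlji/ — violates constraint 1: syllable 1 onset /nlj/ has 3 consonants (> 2) → ill-formed
/bi.svu/ — violates constraint 3: syllable 2 onset /sv/: /s/ (fricative, 2) → /v/ (fricative, 2) does not rise → ill-formed
/blju/ — violates constraint 1: syllable 1 onset /blj/ has 3 consonants (> 2) → ill-formed
/fnu/ — violates constraint 6: contains banned sequence /fn/ → ill-formed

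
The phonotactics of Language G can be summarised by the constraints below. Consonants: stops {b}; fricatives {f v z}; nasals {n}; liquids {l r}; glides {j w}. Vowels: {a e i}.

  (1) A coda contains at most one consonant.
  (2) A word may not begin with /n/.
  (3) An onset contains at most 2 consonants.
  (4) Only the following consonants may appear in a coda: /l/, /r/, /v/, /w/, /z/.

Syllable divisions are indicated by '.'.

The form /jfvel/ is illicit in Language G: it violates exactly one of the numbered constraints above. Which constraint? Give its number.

3

/jfvel/: syllable 1 onset /jfv/ has 3 consonants (> 2).
This is a violation of constraint 3: "An onset contains at most 2 consonants."
The remaining constraints (1, 2, 4) are satisfied.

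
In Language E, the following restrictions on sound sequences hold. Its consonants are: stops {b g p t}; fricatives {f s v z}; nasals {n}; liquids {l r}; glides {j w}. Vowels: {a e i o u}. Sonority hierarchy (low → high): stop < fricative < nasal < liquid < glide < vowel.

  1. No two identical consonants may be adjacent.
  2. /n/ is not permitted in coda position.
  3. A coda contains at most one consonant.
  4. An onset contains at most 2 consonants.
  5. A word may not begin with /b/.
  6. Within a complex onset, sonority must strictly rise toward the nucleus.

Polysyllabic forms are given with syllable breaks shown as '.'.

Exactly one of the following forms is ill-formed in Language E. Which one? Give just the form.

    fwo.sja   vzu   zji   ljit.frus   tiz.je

fwo.sja — σ1 onset /fw/ (2→5 rises), coda /∅/ ok; σ2 onset /sj/ (2→5 rises), coda /∅/ ok → well-formed
vzu — violates constraint 6: syllable 1 onset /vz/: /v/ (fricative, 2) → /z/ (fricative, 2) does not rise → ill-formed
zji — σ1 onset /zj/ (2→5 rises), coda /∅/ ok → well-formed
ljit.frus — σ1 onset /lj/ (4→5 rises), coda /t/ ok; σ2 onset /fr/ (2→4 rises), coda /s/ ok → well-formed
tiz.je — σ1 onset /t/, coda /z/ ok; σ2 onset /j/, coda /∅/ ok → well-formed

vzu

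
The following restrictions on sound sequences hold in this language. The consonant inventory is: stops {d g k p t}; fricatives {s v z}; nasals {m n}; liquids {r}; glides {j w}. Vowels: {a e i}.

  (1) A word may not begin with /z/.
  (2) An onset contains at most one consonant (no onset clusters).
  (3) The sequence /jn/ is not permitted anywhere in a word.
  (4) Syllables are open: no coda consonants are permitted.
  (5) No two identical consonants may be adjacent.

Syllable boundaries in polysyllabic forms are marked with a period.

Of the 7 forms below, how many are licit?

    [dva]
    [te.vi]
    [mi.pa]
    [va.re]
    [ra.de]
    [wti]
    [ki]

[dva] — violates constraint 2: syllable 1 onset /dv/ has 2 consonants (> 1) → illicit
[te.vi] — σ1 onset /t/, coda /∅/ ok; σ2 onset /v/, coda /∅/ ok → licit
[mi.pa] — σ1 onset /m/, coda /∅/ ok; σ2 onset /p/, coda /∅/ ok → licit
[va.re] — σ1 onset /v/, coda /∅/ ok; σ2 onset /r/, coda /∅/ ok → licit
[ra.de] — σ1 onset /r/, coda /∅/ ok; σ2 onset /d/, coda /∅/ ok → licit
[wti] — violates constraint 2: syllable 1 onset /wt/ has 2 consonants (> 1) → illicit
[ki] — σ1 onset /k/, coda /∅/ ok → licit
Licit: [te.vi], [mi.pa], [va.re], [ra.de], [ki] → 5.

5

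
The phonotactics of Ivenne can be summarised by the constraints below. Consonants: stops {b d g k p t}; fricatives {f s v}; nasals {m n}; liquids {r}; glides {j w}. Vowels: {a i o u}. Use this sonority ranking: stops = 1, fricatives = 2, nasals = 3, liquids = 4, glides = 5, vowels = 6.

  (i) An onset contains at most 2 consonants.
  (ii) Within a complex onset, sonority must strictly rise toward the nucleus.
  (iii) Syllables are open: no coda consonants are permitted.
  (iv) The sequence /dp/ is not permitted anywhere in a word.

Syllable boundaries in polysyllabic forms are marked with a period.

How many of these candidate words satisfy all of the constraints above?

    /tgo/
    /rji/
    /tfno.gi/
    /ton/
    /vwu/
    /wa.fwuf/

/tgo/ — violates constraint (ii): syllable 1 onset /tg/: /t/ (stop, 1) → /g/ (stop, 1) does not rise → phonotactically illegal
/rji/ — σ1 onset /rj/ (4→5 rises), coda /∅/ ok → phonotactically legal
/tfno.gi/ — violates constraint (i): syllable 1 onset /tfn/ has 3 consonants (> 2) → phonotactically illegal
/ton/ — violates constraint (iii): syllable 1 coda /n/ has 1 consonant (> 0) → phonotactically illegal
/vwu/ — σ1 onset /vw/ (2→5 rises), coda /∅/ ok → phonotactically legal
/wa.fwuf/ — violates constraint (iii): syllable 2 coda /f/ has 1 consonant (> 0) → phonotactically illegal
Phonotactically legal: /rji/, /vwu/ → 2.

2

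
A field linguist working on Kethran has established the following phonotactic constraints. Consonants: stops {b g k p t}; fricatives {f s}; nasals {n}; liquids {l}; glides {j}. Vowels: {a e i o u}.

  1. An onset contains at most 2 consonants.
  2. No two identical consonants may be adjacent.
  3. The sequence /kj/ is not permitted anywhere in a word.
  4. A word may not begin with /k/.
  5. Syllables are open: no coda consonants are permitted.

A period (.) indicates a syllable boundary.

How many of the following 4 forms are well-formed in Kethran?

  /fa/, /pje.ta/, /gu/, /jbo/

/fa/ — σ1 onset /f/, coda /∅/ ok → well-formed
/pje.ta/ — σ1 onset /pj/ (2C), coda /∅/ ok; σ2 onset /t/, coda /∅/ ok → well-formed
/gu/ — σ1 onset /g/, coda /∅/ ok → well-formed
/jbo/ — σ1 onset /jb/ (2C), coda /∅/ ok → well-formed
Well-formed: /fa/, /pje.ta/, /gu/, /jbo/ → 4.

4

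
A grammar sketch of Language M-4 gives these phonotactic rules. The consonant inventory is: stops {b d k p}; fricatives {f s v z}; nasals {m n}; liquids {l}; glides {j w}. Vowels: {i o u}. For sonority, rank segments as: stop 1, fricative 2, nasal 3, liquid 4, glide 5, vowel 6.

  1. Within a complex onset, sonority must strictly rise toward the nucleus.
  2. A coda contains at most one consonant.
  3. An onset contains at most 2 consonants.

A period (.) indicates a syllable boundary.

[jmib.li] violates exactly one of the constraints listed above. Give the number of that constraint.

1

[jmib.li]: syllable 1 onset /jm/: /j/ (glide, 5) → /m/ (nasal, 3) does not rise.
This is a violation of constraint 1: "Within a complex onset, sonority must strictly rise toward the nucleus."
The remaining constraints (2, 3) are satisfied.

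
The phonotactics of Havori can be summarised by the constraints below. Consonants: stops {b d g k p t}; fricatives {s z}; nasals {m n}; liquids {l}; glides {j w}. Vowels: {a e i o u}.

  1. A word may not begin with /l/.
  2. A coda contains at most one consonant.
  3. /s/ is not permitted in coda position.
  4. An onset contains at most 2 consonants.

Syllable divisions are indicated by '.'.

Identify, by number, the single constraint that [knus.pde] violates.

3

[knus.pde]: syllable 1 coda contains /s/.
This is a violation of constraint 3: "/s/ is not permitted in coda position."
The remaining constraints (1, 2, 4) are satisfied.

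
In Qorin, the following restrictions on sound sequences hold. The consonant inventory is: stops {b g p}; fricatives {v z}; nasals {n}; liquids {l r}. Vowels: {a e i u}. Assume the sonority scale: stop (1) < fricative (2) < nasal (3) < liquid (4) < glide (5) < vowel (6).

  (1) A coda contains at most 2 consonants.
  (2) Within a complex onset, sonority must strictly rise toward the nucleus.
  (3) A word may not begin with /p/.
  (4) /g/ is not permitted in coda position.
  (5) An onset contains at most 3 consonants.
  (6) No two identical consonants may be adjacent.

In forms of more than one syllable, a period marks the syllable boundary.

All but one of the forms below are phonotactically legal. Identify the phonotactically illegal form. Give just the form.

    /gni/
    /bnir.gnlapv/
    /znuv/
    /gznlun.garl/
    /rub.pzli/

/gznlun.garl/

/gni/ — σ1 onset /gn/ (1→3 rises), coda /∅/ ok → phonotactically legal
/bnir.gnlapv/ — σ1 onset /bn/ (1→3 rises), coda /r/ ok; σ2 onset /gnl/ (1→3→4 rises), coda /pv/ (2C) ok → phonotactically legal
/znuv/ — σ1 onset /zn/ (2→3 rises), coda /v/ ok → phonotactically legal
/gznlun.garl/ — violates constraint 5: syllable 1 onset /gznl/ has 4 consonants (> 3) → phonotactically illegal
/rub.pzli/ — σ1 onset /r/, coda /b/ ok; σ2 onset /pzl/ (1→2→4 rises), coda /∅/ ok → phonotactically legal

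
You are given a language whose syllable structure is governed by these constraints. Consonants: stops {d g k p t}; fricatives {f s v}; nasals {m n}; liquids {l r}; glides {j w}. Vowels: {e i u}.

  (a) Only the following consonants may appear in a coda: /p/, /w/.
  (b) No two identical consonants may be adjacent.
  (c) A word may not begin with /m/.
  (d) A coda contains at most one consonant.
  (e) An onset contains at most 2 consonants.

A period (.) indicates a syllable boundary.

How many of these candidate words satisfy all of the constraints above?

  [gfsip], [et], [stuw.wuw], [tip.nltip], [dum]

0

[gfsip] — violates constraint (e): syllable 1 onset /gfs/ has 3 consonants (> 2) → not permitted
[et] — violates constraint (a): syllable 1 coda contains /t/, which is not a licensed coda consonant → not permitted
[stuw.wuw] — violates constraint (b): adjacent identical consonants /ww/ → not permitted
[tip.nltip] — violates constraint (e): syllable 2 onset /nlt/ has 3 consonants (> 2) → not permitted
[dum] — violates constraint (a): syllable 1 coda contains /m/, which is not a licensed coda consonant → not permitted
No form is permitted → 0.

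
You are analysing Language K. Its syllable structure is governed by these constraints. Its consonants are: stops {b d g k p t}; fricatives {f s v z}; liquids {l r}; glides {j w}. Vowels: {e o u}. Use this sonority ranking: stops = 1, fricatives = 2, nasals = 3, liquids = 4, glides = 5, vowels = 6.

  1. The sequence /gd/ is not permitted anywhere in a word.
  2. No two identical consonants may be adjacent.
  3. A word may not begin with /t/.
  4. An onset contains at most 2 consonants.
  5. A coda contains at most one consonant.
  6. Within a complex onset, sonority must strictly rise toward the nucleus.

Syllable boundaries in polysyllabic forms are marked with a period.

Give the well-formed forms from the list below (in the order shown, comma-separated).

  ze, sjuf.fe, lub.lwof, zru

ze, lub.lwof, zru

ze — σ1 onset /z/, coda /∅/ ok → well-formed
sjuf.fe — violates constraint 2: adjacent identical consonants /ff/ → ill-formed
lub.lwof — σ1 onset /l/, coda /b/ ok; σ2 onset /lw/ (4→5 rises), coda /f/ ok → well-formed
zru — σ1 onset /zr/ (2→4 rises), coda /∅/ ok → well-formed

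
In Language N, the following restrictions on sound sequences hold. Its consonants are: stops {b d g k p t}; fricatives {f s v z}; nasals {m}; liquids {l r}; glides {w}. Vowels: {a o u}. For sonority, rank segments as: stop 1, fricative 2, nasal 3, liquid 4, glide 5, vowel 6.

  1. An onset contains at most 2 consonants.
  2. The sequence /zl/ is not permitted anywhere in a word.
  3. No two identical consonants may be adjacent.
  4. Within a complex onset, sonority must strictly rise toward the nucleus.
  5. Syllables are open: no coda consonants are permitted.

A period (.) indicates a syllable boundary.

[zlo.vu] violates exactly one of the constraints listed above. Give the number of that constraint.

[zlo.vu]: contains banned sequence /zl/.
This is a violation of constraint 2: "The sequence /zl/ is not permitted anywhere in a word."
The remaining constraints (1, 3, 4, 5) are satisfied.

2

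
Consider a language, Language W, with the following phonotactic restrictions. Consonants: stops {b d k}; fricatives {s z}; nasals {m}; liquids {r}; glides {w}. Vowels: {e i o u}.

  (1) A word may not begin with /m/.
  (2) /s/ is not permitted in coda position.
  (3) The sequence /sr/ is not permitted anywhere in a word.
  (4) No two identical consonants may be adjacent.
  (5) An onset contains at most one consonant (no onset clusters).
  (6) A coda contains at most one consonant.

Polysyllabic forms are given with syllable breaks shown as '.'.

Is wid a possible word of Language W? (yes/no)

yes

wid — σ1 onset /w/, coda /d/ ok → well-formed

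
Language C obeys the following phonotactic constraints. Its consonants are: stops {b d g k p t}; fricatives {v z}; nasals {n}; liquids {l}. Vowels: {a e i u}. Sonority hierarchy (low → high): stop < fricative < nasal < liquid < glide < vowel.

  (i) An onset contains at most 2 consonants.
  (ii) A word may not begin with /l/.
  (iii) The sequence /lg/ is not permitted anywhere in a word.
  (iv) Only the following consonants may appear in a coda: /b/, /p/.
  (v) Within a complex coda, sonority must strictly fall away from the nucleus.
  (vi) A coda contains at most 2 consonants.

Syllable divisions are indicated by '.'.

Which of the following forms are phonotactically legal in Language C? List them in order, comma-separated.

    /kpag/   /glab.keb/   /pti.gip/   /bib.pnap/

/kpag/ — violates constraint (iv): syllable 1 coda contains /g/, which is not a licensed coda consonant → phonotactically illegal
/glab.keb/ — σ1 onset /gl/ (2C), coda /b/ ok; σ2 onset /k/, coda /b/ ok → phonotactically legal
/pti.gip/ — σ1 onset /pt/ (2C), coda /∅/ ok; σ2 onset /g/, coda /p/ ok → phonotactically legal
/bib.pnap/ — σ1 onset /b/, coda /b/ ok; σ2 onset /pn/ (2C), coda /p/ ok → phonotactically legal

/glab.keb/, /pti.gip/, /bib.pnap/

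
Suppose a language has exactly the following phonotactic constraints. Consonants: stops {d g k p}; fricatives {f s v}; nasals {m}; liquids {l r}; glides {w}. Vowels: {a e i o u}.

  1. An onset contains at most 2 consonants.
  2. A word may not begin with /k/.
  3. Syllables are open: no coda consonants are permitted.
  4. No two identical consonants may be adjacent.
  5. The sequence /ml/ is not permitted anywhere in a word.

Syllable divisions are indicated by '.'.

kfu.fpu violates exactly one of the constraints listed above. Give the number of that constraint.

kfu.fpu: word begins with /k/.
This is a violation of constraint 2: "A word may not begin with /k/."
The remaining constraints (1, 3, 4, 5) are satisfied.

2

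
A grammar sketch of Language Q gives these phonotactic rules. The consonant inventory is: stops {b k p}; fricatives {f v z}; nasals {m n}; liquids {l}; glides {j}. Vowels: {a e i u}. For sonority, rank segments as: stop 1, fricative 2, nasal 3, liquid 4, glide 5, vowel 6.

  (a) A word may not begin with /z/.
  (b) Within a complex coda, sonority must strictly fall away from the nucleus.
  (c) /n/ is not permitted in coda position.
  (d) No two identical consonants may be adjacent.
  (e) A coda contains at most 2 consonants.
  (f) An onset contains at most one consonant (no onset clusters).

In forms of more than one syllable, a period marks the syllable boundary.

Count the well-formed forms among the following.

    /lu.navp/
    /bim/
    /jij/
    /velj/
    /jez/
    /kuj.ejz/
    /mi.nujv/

6

/lu.navp/ — σ1 onset /l/, coda /∅/ ok; σ2 onset /n/, coda /vp/ (2→1 falls) ok → well-formed
/bim/ — σ1 onset /b/, coda /m/ ok → well-formed
/jij/ — σ1 onset /j/, coda /j/ ok → well-formed
/velj/ — violates constraint (b): syllable 1 coda /lj/: /l/ (liquid, 4) → /j/ (glide, 5) does not fall → ill-formed
/jez/ — σ1 onset /j/, coda /z/ ok → well-formed
/kuj.ejz/ — σ1 onset /k/, coda /j/ ok; σ2 onset /∅/, coda /jz/ (5→2 falls) ok → well-formed
/mi.nujv/ — σ1 onset /m/, coda /∅/ ok; σ2 onset /n/, coda /jv/ (5→2 falls) ok → well-formed
Well-formed: /lu.navp/, /bim/, /jij/, /jez/, /kuj.ejz/, /mi.nujv/ → 6.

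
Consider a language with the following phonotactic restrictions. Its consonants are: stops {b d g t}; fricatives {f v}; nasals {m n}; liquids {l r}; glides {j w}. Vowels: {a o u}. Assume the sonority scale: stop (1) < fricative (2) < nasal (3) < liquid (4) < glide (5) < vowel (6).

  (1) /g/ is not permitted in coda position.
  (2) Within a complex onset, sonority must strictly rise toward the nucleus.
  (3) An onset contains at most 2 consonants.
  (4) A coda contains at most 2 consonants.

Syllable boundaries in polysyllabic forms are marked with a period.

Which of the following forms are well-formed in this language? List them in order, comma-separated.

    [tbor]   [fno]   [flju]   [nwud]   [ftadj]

[tbor] — violates constraint 2: syllable 1 onset /tb/: /t/ (stop, 1) → /b/ (stop, 1) does not rise → ill-formed
[fno] — σ1 onset /fn/ (2→3 rises), coda /∅/ ok → well-formed
[flju] — violates constraint 3: syllable 1 onset /flj/ has 3 consonants (> 2) → ill-formed
[nwud] — σ1 onset /nw/ (3→5 rises), coda /d/ ok → well-formed
[ftadj] — violates constraint 2: syllable 1 onset /ft/: /f/ (fricative, 2) → /t/ (stop, 1) does not rise → ill-formed

[fno], [nwud]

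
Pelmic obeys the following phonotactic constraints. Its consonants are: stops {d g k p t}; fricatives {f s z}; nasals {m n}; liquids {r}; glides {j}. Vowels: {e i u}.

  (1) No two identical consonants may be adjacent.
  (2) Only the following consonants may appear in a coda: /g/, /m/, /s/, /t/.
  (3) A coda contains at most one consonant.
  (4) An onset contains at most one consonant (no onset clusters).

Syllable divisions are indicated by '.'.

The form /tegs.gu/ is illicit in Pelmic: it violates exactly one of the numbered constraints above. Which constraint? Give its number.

3

/tegs.gu/: syllable 1 coda /gs/ has 2 consonants (> 1).
This is a violation of constraint 3: "A coda contains at most one consonant."
The remaining constraints (1, 2, 4) are satisfied.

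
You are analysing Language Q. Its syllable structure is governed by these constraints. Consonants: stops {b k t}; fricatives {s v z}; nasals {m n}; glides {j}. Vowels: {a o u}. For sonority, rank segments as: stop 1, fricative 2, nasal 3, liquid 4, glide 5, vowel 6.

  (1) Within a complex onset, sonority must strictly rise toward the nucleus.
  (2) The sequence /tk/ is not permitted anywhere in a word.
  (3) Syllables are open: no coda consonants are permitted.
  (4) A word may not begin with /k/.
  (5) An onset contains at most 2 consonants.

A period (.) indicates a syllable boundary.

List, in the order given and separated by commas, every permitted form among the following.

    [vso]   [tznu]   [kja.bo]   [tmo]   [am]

[vso] — violates constraint 1: syllable 1 onset /vs/: /v/ (fricative, 2) → /s/ (fricative, 2) does not rise → not permitted
[tznu] — violates constraint 5: syllable 1 onset /tzn/ has 3 consonants (> 2) → not permitted
[kja.bo] — violates constraint 4: word begins with /k/ → not permitted
[tmo] — σ1 onset /tm/ (1→3 rises), coda /∅/ ok → permitted
[am] — violates constraint 3: syllable 1 coda /m/ has 1 consonant (> 0) → not permitted

[tmo]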